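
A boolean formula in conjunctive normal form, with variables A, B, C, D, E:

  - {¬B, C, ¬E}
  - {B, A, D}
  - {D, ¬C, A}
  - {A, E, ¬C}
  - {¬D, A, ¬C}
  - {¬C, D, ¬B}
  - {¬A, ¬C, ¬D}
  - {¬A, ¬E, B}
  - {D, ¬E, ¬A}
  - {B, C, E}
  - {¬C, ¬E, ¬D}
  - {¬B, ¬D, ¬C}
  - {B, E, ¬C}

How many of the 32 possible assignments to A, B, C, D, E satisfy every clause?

The models are:
  A=F B=F C=F D=T E=T
  A=F B=T C=F D=F E=F
  A=F B=T C=F D=T E=F
  A=T B=T C=F D=F E=F
  A=T B=T C=F D=T E=F
Count: 5.

5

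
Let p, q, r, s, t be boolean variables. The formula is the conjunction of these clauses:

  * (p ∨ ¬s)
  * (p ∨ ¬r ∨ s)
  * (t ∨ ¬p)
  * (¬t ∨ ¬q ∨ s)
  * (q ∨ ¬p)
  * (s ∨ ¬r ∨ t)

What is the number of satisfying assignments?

5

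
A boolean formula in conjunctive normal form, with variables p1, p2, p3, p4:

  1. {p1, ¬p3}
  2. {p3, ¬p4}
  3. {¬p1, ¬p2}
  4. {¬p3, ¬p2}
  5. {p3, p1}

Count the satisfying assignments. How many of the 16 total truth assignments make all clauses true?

3

Satisfying assignments:
  p1=1 p2=0 p3=0 p4=0
  p1=1 p2=0 p3=1 p4=0
  p1=1 p2=0 p3=1 p4=1
Count: 3.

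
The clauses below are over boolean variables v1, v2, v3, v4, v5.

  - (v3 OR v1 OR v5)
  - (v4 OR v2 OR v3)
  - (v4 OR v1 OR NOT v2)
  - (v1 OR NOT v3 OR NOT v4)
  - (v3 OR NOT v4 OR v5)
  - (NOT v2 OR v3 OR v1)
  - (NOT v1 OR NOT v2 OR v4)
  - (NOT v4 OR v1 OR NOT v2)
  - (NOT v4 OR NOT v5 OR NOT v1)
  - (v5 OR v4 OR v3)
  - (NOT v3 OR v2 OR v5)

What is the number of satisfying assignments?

The models are:
  v1=F v2=F v3=F v4=T v5=T
  v1=F v2=F v3=T v4=F v5=T
  v1=T v2=F v3=T v4=F v5=T
  v1=T v2=T v3=T v4=T v5=F
Count: 4.

4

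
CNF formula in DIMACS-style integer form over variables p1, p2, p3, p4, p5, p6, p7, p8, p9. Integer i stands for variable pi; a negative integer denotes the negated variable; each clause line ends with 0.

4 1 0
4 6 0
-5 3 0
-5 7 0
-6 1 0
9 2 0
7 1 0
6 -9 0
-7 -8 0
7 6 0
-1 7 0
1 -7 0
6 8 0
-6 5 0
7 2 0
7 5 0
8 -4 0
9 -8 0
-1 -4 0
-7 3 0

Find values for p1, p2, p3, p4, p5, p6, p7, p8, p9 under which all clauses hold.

p1 = True, p2 = True, p3 = True, p4 = False, p5 = True, p6 = True, p7 = True, p8 = False, p9 = True

Pure literal: p2 appears only positively; assign p2 = True.
Pure literal: p3 appears only positively; assign p3 = True.
Try p1 = True.
  then p7 is forced to True.
  then p8 is forced to False.
  then p6 is forced to True.
  then p5 is forced to True.
  then p4 is forced to False.
p9 is now unconstrained; take p9 = True.
Every clause has at least one true literal under this assignment.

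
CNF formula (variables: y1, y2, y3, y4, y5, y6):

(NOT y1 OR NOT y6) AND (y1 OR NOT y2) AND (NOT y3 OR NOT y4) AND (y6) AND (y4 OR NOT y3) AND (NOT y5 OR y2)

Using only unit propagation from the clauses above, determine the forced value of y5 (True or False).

False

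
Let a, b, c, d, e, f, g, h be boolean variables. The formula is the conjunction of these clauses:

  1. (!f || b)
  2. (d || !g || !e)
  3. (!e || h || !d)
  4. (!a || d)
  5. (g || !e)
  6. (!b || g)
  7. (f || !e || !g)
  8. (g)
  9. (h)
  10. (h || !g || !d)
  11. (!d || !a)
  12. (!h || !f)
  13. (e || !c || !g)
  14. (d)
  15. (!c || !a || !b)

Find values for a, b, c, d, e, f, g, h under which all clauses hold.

a = False, b = True, c = False, d = True, e = False, f = False, g = True, h = True

(g) is a unit clause, so g = True.
(h) is a unit clause, so h = True.
(!f) is a unit clause, so f = False.
(!e) is a unit clause, so e = False.
Unit propagation: (!c) forces c = False.
Unit propagation: (d) forces d = True.
(!a) is a unit clause, so a = False.
b is now unconstrained; take b = True.
Every clause has at least one true literal under this assignment.
Check each clause:
  1. (b || !f) — b is true.
  2. (!e || d || !g) — !e is true.
  3. (!d || !e || h) — h is true.
  4. (!a || d) — d is true.
  5. (g || !e) — !e is true.
  6. (!b || g) — g is true.
  7. (f || !e || !g) — !e is true.
  8. (g) — g is true.
  9. (h) — h is true.
  10. (!g || h || !d) — h is true.
  11. (!a || !d) — !a is true.
  12. (!h || !f) — !f is true.
  13. (!g || !c || e) — !c is true.
  14. (d) — d is true.
  15. (!b || !a || !c) — !c is true.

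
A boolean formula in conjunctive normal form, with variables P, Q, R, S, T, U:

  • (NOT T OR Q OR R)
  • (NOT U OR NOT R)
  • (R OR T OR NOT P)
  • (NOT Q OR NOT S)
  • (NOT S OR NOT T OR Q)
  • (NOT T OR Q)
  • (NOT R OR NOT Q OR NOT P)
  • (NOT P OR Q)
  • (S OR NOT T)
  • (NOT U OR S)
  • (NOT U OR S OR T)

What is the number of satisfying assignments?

7

Satisfying assignments:
  P=0 Q=0 R=0 S=0 T=0 U=0
  P=0 Q=0 R=0 S=1 T=0 U=0
  P=0 Q=0 R=0 S=1 T=0 U=1
  P=0 Q=0 R=1 S=0 T=0 U=0
  P=0 Q=0 R=1 S=1 T=0 U=0
  P=0 Q=1 R=0 S=0 T=0 U=0
  P=0 Q=1 R=1 S=0 T=0 U=0
Count: 7.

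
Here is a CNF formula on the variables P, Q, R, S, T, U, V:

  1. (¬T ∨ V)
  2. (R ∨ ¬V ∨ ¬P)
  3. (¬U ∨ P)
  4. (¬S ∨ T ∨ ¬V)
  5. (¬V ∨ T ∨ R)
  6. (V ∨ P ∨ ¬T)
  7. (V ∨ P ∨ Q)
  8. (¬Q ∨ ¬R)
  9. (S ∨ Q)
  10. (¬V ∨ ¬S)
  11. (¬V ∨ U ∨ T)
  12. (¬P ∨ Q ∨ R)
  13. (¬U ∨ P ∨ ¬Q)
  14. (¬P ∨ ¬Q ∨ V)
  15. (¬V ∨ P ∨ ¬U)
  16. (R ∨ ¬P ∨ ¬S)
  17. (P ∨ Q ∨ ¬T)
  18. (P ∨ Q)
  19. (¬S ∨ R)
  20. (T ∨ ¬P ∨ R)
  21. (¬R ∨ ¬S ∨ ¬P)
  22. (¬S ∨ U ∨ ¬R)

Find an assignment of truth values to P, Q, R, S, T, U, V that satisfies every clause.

Try P = False.
  then U is forced to False.
  then Q is forced to True.
  then R is forced to False.
  then S is forced to False.
Branch on T: take T = False.
  then V is forced to False.
Every clause has at least one true literal under this assignment.

P=False, Q=True, R=False, S=False, T=False, U=False, V=False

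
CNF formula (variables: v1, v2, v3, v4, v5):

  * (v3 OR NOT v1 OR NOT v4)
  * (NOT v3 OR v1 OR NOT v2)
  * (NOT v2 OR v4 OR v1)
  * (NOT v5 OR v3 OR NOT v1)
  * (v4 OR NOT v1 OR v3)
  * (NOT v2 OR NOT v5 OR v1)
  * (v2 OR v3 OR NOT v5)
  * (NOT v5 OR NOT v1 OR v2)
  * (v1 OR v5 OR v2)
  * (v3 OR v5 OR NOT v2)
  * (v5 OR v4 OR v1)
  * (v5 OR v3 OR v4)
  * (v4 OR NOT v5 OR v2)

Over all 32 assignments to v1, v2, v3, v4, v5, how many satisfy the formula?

7

The models are:
  v1=F v2=F v3=T v4=T v5=T
  v1=T v2=F v3=T v4=F v5=F
  v1=T v2=F v3=T v4=T v5=F
  v1=T v2=T v3=T v4=F v5=F
  v1=T v2=T v3=T v4=F v5=T
  v1=T v2=T v3=T v4=T v5=F
  v1=T v2=T v3=T v4=T v5=T
Count: 7.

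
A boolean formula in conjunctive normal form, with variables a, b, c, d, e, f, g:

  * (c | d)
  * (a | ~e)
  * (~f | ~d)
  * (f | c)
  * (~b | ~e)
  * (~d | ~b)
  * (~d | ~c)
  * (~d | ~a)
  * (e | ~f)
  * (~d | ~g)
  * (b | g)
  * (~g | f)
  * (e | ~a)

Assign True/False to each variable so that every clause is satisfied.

Try a = True.
  then d is forced to False.
  then c is forced to True.
  then e is forced to True.
  then b is forced to False.
  then g is forced to True.
  then f is forced to True.
Every clause has at least one true literal under this assignment.

a = T, b = F, c = T, d = F, e = T, f = T, g = T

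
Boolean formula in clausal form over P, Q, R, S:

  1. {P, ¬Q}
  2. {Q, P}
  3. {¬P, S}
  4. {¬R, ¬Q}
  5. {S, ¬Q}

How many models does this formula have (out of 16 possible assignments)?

3

Satisfying assignments:
  P=1 Q=0 R=0 S=1
  P=1 Q=0 R=1 S=1
  P=1 Q=1 R=0 S=1
That's 3 in total.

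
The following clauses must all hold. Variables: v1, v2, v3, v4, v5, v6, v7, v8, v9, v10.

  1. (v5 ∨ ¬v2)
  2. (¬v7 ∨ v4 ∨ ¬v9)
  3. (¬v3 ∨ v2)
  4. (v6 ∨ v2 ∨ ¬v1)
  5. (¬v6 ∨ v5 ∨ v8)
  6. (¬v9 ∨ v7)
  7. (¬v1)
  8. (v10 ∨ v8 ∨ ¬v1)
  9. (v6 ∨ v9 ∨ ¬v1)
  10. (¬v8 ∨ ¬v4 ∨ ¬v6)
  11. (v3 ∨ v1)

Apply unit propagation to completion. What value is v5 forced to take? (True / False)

(¬v1) stands alone — v1 = False.
In (v1 ∨ v3), v1 is now false; v3 must hold, so v3 = True.
(¬v3 ∨ v2): since v3 = True, the clause reduces to (v2). v2 = True.
(¬v2 ∨ v5) with v2 = True leaves only v5, so v5 = True.

True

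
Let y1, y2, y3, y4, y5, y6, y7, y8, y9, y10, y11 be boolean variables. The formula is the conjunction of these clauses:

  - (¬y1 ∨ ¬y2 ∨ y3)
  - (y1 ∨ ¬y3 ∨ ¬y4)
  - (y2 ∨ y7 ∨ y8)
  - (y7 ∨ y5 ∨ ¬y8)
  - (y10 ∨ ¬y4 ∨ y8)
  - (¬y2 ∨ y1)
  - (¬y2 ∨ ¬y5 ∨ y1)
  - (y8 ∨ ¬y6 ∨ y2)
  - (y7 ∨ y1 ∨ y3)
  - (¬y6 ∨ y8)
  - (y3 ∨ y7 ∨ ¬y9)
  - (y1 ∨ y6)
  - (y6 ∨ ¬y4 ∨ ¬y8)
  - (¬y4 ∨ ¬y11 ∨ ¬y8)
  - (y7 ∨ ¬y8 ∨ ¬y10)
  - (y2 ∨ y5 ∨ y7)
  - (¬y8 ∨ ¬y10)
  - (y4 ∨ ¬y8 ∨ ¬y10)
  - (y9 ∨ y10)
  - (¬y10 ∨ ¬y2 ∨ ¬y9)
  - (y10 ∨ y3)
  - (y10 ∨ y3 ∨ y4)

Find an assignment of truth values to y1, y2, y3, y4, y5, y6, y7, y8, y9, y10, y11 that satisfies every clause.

y1=True, y2=True, y3=True, y4=False, y5=True, y6=False, y7=False, y8=False, y9=True, y10=False, y11=False

Pure literal: y11 appears only negated; assign y11 = False.
Set y1 = True and propagate.
Try y2 = True.
  then y3 is forced to True.
Try y4 = False.
The remaining clauses are satisfied by y5 = True, y6 = False, y7 = False, y8 = False, y9 = True, y10 = False.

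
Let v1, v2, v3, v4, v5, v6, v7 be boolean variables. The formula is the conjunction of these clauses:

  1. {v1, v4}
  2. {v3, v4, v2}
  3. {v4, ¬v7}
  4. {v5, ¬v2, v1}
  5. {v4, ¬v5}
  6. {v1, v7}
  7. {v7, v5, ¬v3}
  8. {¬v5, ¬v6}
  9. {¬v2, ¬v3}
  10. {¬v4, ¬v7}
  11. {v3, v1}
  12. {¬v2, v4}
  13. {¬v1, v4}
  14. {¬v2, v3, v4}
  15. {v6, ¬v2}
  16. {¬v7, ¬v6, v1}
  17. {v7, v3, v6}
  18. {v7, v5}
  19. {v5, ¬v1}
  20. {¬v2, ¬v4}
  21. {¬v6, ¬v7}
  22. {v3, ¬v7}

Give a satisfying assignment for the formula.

v1 = T, v2 = F, v3 = T, v4 = T, v5 = T, v6 = F, v7 = F

Try v1 = True.
  then v4 is forced to True.
  then v7 is forced to False.
  then v5 is forced to True.
  then v6 is forced to False.
  then v2 is forced to False.
  then v3 is forced to True.
Every clause has at least one true literal under this assignment.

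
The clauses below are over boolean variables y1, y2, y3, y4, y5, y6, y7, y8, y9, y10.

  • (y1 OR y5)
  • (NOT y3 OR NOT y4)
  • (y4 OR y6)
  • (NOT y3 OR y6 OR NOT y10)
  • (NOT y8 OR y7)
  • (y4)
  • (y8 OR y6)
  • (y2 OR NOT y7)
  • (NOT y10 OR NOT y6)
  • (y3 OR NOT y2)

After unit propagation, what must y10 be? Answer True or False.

(y4) is a unit clause: y4 = True.
(NOT y4 OR NOT y3): since y4 = True, the clause reduces to (NOT y3). y3 = False.
In (y3 OR NOT y2), y3 is now false; NOT y2 must hold, so y2 = False.
In (y2 OR NOT y7), y2 is now false; NOT y7 must hold, so y7 = False.
In (NOT y8 OR y7), y7 is now false; NOT y8 must hold, so y8 = False.
From (y6 OR y8) and y8 = False: y6 = True.
In (NOT y6 OR NOT y10), NOT y6 is now false; NOT y10 must hold, so y10 = False.

False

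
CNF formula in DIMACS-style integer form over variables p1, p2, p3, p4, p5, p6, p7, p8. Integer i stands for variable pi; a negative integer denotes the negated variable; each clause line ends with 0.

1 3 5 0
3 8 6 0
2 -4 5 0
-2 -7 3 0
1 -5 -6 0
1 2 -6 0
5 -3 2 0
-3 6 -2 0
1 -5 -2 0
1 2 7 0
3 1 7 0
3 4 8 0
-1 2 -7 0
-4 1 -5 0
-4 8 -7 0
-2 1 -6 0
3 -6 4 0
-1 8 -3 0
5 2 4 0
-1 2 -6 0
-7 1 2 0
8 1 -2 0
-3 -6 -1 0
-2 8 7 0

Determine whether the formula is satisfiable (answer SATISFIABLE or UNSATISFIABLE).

SATISFIABLE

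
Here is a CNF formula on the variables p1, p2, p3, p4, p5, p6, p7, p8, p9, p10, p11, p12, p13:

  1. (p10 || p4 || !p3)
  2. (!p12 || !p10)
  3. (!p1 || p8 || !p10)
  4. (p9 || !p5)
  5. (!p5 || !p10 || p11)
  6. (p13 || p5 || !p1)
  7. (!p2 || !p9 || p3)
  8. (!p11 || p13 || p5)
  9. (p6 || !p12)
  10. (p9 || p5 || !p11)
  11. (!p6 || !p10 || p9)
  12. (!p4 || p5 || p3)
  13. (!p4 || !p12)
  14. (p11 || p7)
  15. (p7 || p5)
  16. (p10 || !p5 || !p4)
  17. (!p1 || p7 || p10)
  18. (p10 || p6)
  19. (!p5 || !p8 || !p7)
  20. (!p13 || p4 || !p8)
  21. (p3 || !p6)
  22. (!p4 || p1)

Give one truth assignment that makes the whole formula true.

p1=False, p2=False, p3=True, p4=False, p5=True, p6=True, p7=True, p8=False, p9=True, p10=True, p11=True, p12=False, p13=False

Check each clause:
  1. (p10 || p4 || !p3) — p10 is true.
  2. (!p10 || !p12) — !p12 is true.
  3. (!p1 || p8 || !p10) — !p1 is true.
  4. (p9 || !p5) — p9 is true.
  5. (!p10 || !p5 || p11) — p11 is true.
  6. (!p1 || p5 || p13) — p5 is true.
  7. (!p2 || !p9 || p3) — p3 is true.
  8. (p5 || !p11 || p13) — p5 is true.
  9. (!p12 || p6) — !p12 is true.
  10. (p9 || p5 || !p11) — p9 is true.
  11. (!p6 || !p10 || p9) — p9 is true.
  12. (p3 || !p4 || p5) — p3 is true.
  13. (!p4 || !p12) — !p12 is true.
  14. (p7 || p11) — p11 is true.
  15. (p5 || p7) — p5 is true.
  16. (p10 || !p5 || !p4) — p10 is true.
  17. (p7 || p10 || !p1) — p10 is true.
  18. (p6 || p10) — p10 is true.
  19. (!p5 || !p7 || !p8) — !p8 is true.
  20. (!p8 || !p13 || p4) — !p8 is true.
  21. (!p6 || p3) — p3 is true.
  22. (!p4 || p1) — !p4 is true.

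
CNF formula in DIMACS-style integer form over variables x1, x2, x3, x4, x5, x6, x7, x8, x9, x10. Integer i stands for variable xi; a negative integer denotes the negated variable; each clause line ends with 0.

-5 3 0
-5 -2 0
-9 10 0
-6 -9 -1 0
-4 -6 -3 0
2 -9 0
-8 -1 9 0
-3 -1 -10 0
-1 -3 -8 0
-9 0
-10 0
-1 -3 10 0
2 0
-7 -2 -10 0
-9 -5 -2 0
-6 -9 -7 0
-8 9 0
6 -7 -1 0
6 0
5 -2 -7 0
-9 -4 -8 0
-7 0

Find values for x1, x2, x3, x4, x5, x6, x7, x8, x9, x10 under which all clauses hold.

x1=0  x2=1  x3=0  x4=1  x5=0  x6=1  x7=0  x8=0  x9=0  x10=0

Check each clause:
  1. {x3, ¬x5} — ¬x5 is true.
  2. {¬x5, ¬x2} — ¬x5 is true.
  3. {x10, ¬x9} — ¬x9 is true.
  4. {¬x9, ¬x6, ¬x1} — ¬x1 is true.
  5. {¬x6, ¬x3, ¬x4} — ¬x3 is true.
  6. {x2, ¬x9} — x2 is true.
  7. {¬x1, x9, ¬x8} — ¬x8 is true.
  8. {¬x3, ¬x10, ¬x1} — ¬x3 is true.
  9. {¬x3, ¬x8, ¬x1} — ¬x8 is true.
  10. {¬x9} — ¬x9 is true.
  11. {¬x10} — ¬x10 is true.
  12. {¬x3, x10, ¬x1} — ¬x3 is true.
  13. {x2} — x2 is true.
  14. {¬x7, ¬x2, ¬x10} — ¬x7 is true.
  15. {¬x9, ¬x5, ¬x2} — ¬x5 is true.
  16. {¬x7, ¬x6, ¬x9} — ¬x7 is true.
  17. {¬x8, x9} — ¬x8 is true.
  18. {¬x1, x6, ¬x7} — ¬x7 is true.
  19. {x6} — x6 is true.
  20. {¬x2, ¬x7, x5} — ¬x7 is true.
  21. {¬x9, ¬x4, ¬x8} — ¬x8 is true.
  22. {¬x7} — ¬x7 is true.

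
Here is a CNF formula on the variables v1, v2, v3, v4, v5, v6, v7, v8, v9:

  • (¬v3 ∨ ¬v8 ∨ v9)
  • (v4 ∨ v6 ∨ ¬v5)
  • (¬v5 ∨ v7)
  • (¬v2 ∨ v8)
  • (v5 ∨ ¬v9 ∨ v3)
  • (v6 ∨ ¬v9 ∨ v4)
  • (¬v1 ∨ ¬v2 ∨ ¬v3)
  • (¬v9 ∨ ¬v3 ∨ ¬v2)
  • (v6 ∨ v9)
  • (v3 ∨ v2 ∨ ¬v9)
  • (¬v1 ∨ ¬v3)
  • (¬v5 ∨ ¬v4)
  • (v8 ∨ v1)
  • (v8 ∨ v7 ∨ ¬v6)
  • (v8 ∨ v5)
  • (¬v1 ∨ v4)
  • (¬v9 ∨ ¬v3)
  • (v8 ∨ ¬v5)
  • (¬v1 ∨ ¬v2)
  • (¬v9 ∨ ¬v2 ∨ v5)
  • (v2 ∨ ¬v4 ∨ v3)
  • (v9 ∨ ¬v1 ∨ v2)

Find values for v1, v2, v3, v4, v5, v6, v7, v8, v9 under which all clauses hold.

v1=False, v2=True, v3=False, v4=True, v5=False, v6=True, v7=False, v8=True, v9=False

Check each clause:
  1. (¬v8 ∨ v9 ∨ ¬v3) — ¬v3 is true.
  2. (¬v5 ∨ v4 ∨ v6) — ¬v5 is true.
  3. (¬v5 ∨ v7) — ¬v5 is true.
  4. (v8 ∨ ¬v2) — v8 is true.
  5. (v5 ∨ ¬v9 ∨ v3) — ¬v9 is true.
  6. (v4 ∨ v6 ∨ ¬v9) — v4 is true.
  7. (¬v2 ∨ ¬v1 ∨ ¬v3) — ¬v3 is true.
  8. (¬v3 ∨ ¬v2 ∨ ¬v9) — ¬v3 is true.
  9. (v6 ∨ v9) — v6 is true.
  10. (v2 ∨ v3 ∨ ¬v9) — v2 is true.
  11. (¬v1 ∨ ¬v3) — ¬v3 is true.
  12. (¬v5 ∨ ¬v4) — ¬v5 is true.
  13. (v1 ∨ v8) — v8 is true.
  14. (v8 ∨ v7 ∨ ¬v6) — v8 is true.
  15. (v5 ∨ v8) — v8 is true.
  16. (v4 ∨ ¬v1) — v4 is true.
  17. (¬v9 ∨ ¬v3) — ¬v3 is true.
  18. (v8 ∨ ¬v5) — v8 is true.
  19. (¬v1 ∨ ¬v2) — ¬v1 is true.
  20. (¬v2 ∨ v5 ∨ ¬v9) — ¬v9 is true.
  21. (¬v4 ∨ v2 ∨ v3) — v2 is true.
  22. (v2 ∨ ¬v1 ∨ v9) — v2 is true.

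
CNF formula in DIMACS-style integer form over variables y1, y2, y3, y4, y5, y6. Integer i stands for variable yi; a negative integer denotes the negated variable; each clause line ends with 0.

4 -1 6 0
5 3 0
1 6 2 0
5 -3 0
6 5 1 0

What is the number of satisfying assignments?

24

Case analysis on y1 and y5:
  y1=T, y5=T: y2, y3 free; 3 ways for (y4,y6) × 2^2 = 12.
  y1=T, y5=F: a clause becomes empty — 0.
  y1=F, y5=T: y3, y4 free; 3 ways for (y2,y6) × 2^2 = 12.
  y1=F, y5=F: a clause becomes empty — 0.
Total: 12 + 0 + 12 + 0 = 24.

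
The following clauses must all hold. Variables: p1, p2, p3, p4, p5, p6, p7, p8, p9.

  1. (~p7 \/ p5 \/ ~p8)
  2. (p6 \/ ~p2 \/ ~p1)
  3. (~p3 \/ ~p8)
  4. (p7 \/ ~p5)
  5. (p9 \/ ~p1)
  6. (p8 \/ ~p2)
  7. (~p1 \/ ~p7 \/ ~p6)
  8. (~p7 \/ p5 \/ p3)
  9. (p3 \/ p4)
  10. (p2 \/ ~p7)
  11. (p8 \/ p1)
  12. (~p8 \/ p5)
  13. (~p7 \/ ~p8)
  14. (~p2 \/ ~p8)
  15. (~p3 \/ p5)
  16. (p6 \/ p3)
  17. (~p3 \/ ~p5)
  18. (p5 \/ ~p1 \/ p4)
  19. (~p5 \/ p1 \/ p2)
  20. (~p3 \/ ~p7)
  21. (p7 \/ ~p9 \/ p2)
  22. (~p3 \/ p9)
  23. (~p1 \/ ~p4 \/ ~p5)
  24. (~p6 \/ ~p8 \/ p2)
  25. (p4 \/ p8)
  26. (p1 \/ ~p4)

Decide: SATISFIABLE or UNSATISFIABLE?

UNSATISFIABLE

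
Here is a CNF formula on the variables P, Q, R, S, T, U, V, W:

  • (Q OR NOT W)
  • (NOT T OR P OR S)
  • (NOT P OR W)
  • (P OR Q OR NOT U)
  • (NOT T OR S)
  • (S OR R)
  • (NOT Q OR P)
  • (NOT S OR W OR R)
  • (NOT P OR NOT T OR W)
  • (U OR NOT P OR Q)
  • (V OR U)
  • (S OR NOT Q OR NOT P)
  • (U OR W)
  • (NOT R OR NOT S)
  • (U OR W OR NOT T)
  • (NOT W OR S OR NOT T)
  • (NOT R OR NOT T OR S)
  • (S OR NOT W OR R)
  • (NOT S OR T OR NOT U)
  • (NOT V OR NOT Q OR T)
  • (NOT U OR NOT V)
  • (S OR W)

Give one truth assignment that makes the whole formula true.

Set P = True and propagate.
  then W is forced to True.
  then Q is forced to True.
  then S is forced to True.
  then R is forced to False.
The remaining clauses are satisfied by T = True, U = True, V = False.
Every clause has at least one true literal under this assignment.

P = T, Q = T, R = F, S = T, T = T, U = T, V = F, W = T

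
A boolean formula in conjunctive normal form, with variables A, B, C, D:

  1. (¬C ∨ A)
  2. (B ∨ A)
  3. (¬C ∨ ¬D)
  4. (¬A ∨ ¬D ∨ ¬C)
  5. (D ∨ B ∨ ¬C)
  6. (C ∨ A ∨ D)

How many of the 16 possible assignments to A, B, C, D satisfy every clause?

6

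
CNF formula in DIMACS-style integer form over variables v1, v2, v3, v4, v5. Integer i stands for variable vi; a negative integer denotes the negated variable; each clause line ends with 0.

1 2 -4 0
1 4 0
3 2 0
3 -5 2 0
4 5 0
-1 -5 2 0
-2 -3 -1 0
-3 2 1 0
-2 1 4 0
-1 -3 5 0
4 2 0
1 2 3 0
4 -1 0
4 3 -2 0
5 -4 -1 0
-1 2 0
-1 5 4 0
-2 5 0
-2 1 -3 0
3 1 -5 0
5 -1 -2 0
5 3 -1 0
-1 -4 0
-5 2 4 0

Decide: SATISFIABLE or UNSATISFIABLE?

UNSATISFIABLE

v1 = True:
  propagation gives v4=True; an empty clause results — contradiction.
v1 = False:
  propagation gives v4=True, v2=True, v5=True, v3=False; an empty clause results — contradiction.
Every branch closes, so no satisfying assignment exists.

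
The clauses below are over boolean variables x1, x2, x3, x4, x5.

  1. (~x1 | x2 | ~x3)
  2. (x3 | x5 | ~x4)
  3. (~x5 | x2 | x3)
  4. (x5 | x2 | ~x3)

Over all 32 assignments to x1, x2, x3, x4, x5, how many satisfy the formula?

Split on x3, then x2.
  x3=T, x2=T: x1, x4, x5 free → 2^3 = 8.
  x3=T, x2=F: remaining (x1,x4,x5) ∈ {(F,F,T); (F,T,T)} — 2.
  x3=F, x2=T: x1 free; 3 ways for (x4,x5) × 2^1 = 6.
  x3=F, x2=F: remaining (x1,x4,x5) ∈ {(F,F,F); (T,F,F)} — 2.
Total: 8 + 2 + 6 + 2 = 18.

18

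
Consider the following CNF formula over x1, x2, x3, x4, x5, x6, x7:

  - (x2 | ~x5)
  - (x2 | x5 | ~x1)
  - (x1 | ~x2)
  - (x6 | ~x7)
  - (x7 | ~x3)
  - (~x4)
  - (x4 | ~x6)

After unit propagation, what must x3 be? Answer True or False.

False

(~x4) is a unit clause: x4 = False.
(x4 | ~x6) with x4 = False leaves only ~x6, so x6 = False.
(x6 | ~x7) with x6 = False leaves only ~x7, so x7 = False.
From (x7 | ~x3) and x7 = False: x3 = False.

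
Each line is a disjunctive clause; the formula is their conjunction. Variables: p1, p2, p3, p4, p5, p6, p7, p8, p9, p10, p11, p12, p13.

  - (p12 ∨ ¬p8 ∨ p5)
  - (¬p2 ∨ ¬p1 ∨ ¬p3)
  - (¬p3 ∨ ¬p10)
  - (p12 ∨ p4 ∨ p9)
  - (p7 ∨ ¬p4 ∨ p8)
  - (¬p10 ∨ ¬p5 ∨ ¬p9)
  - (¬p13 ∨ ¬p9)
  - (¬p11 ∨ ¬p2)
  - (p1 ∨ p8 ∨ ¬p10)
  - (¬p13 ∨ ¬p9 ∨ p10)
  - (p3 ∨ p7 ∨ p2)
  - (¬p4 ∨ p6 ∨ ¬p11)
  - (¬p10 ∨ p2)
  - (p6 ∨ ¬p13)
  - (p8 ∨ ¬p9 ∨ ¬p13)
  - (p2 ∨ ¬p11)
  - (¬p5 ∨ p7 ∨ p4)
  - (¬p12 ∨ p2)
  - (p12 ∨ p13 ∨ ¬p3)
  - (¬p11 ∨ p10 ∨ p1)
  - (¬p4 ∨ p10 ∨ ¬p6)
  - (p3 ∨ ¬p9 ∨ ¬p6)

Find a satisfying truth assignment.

p1=True  p2=True  p3=False  p4=False  p5=False  p6=True  p7=True  p8=False  p9=False  p10=True  p11=False  p12=True  p13=True

p7 occurs only positively in the remaining clauses — set p7 = True.
Pure literal: p11 appears only negated; assign p11 = False.
Try p1 = True.
The remaining clauses are satisfied by p2 = True, p3 = False, p4 = False, p5 = False, p6 = True, p8 = False, p9 = False, p10 = True, p12 = True, p13 = True.
Every clause has at least one true literal under this assignment.
Check each clause:
  1. (p12 ∨ p5 ∨ ¬p8) — ¬p8 is true.
  2. (¬p3 ∨ ¬p1 ∨ ¬p2) — ¬p3 is true.
  3. (¬p3 ∨ ¬p10) — ¬p3 is true.
  4. (p9 ∨ p4 ∨ p12) — p12 is true.
  5. (¬p4 ∨ p8 ∨ p7) — ¬p4 is true.
  6. (¬p5 ∨ ¬p9 ∨ ¬p10) — ¬p5 is true.
  7. (¬p13 ∨ ¬p9) — ¬p9 is true.
  8. (¬p2 ∨ ¬p11) — ¬p11 is true.
  9. (p1 ∨ p8 ∨ ¬p10) — p1 is true.
  10. (p10 ∨ ¬p13 ∨ ¬p9) — p10 is true.
  11. (p2 ∨ p3 ∨ p7) — p2 is true.
  12. (¬p4 ∨ p6 ∨ ¬p11) — ¬p4 is true.
  13. (¬p10 ∨ p2) — p2 is true.
  14. (¬p13 ∨ p6) — p6 is true.
  15. (p8 ∨ ¬p9 ∨ ¬p13) — ¬p9 is true.
  16. (p2 ∨ ¬p11) — p2 is true.
  17. (p7 ∨ ¬p5 ∨ p4) — ¬p5 is true.
  18. (p2 ∨ ¬p12) — p2 is true.
  19. (p13 ∨ ¬p3 ∨ p12) — p13 is true.
  20. (p1 ∨ p10 ∨ ¬p11) — p1 is true.
  21. (p10 ∨ ¬p4 ∨ ¬p6) — p10 is true.
  22. (¬p9 ∨ p3 ∨ ¬p6) — ¬p9 is true.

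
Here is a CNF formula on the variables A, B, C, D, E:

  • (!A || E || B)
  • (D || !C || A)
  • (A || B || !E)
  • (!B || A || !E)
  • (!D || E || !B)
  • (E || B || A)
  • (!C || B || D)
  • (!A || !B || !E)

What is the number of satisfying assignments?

Satisfying assignments:
  A=0 B=1 C=0 D=0 E=0
  A=1 B=0 C=0 D=0 E=1
  A=1 B=0 C=0 D=1 E=1
  A=1 B=0 C=1 D=1 E=1
  A=1 B=1 C=0 D=0 E=0
  A=1 B=1 C=1 D=0 E=0
That's 6 in total.

6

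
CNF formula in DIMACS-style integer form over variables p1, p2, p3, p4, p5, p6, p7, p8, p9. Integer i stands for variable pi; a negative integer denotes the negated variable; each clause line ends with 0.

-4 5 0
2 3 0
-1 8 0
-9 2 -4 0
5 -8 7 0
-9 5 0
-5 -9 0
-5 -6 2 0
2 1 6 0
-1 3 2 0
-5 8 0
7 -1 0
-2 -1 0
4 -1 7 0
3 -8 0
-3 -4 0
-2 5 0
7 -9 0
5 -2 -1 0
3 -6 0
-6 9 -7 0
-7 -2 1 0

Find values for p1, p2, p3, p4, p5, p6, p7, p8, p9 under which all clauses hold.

p1=True, p2=False, p3=True, p4=False, p5=True, p6=False, p7=True, p8=True, p9=False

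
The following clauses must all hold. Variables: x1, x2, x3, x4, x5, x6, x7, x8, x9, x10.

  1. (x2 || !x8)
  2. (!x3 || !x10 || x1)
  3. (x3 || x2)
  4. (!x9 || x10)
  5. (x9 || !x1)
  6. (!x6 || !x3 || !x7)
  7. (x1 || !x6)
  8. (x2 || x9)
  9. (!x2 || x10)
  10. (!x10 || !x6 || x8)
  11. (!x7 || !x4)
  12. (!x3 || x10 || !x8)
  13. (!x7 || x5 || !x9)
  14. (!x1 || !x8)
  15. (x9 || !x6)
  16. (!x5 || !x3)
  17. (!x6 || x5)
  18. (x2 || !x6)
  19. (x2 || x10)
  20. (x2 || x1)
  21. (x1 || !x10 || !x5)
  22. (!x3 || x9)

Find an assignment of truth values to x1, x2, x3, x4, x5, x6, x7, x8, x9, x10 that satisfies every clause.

x1=F, x2=T, x3=F, x4=T, x5=F, x6=F, x7=F, x8=F, x9=F, x10=T

x6 occurs only negated in the remaining clauses — set x6 = False.
Pure literal: x7 appears only negated; assign x7 = False.
Try x1 = False.
  then x2 is forced to True.
  then x10 is forced to True.
  then x3 is forced to False.
  then x5 is forced to False.
x4, x8, x9 are now unconstrained; take x4 = True, x8 = False, x9 = False.
Every clause has at least one true literal under this assignment.
Check each clause:
  1. (x2 || !x8) — !x8 is true.
  2. (!x3 || x1 || !x10) — !x3 is true.
  3. (x2 || x3) — x2 is true.
  4. (x10 || !x9) — x10 is true.
  5. (!x1 || x9) — !x1 is true.
  6. (!x7 || !x6 || !x3) — !x7 is true.
  7. (!x6 || x1) — !x6 is true.
  8. (x9 || x2) — x2 is true.
  9. (x10 || !x2) — x10 is true.
  10. (!x6 || !x10 || x8) — !x6 is true.
  11. (!x7 || !x4) — !x7 is true.
  12. (!x8 || x10 || !x3) — !x8 is true.
  13. (!x9 || x5 || !x7) — !x7 is true.
  14. (!x1 || !x8) — !x8 is true.
  15. (!x6 || x9) — !x6 is true.
  16. (!x5 || !x3) — !x5 is true.
  17. (x5 || !x6) — !x6 is true.
  18. (x2 || !x6) — !x6 is true.
  19. (x10 || x2) — x10 is true.
  20. (x2 || x1) — x2 is true.
  21. (!x10 || x1 || !x5) — !x5 is true.
  22. (!x3 || x9) — !x3 is true.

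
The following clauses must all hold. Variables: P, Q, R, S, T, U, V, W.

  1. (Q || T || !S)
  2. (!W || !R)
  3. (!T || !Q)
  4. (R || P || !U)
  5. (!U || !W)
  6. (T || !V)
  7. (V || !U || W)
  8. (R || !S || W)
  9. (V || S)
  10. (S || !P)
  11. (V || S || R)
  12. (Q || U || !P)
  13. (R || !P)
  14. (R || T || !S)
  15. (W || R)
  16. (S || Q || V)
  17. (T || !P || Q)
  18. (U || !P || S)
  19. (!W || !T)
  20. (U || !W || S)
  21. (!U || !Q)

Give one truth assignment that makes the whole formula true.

P=True, Q=True, R=True, S=True, T=False, U=False, V=False, W=False

Try P = True.
  then S is forced to True.
  then R is forced to True.
  then W is forced to False.
The remaining clauses are satisfied by Q = True, T = False, U = False, V = False.
Every clause has at least one true literal under this assignment.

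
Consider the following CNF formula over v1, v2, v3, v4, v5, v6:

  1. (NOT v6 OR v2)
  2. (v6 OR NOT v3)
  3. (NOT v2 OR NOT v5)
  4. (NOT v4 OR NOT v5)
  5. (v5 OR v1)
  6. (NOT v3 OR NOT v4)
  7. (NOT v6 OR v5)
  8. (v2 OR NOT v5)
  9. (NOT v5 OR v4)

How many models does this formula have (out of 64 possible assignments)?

4

The models are:
  v1=1 v2=0 v3=0 v4=0 v5=0 v6=0
  v1=1 v2=0 v3=0 v4=1 v5=0 v6=0
  v1=1 v2=1 v3=0 v4=0 v5=0 v6=0
  v1=1 v2=1 v3=0 v4=1 v5=0 v6=0
Count: 4.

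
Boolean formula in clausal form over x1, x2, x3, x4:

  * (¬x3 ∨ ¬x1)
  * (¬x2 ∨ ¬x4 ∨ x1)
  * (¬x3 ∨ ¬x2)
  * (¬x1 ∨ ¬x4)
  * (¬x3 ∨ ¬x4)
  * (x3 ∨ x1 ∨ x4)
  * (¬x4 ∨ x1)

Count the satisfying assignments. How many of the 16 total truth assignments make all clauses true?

3

Satisfying assignments:
  x1=F x2=F x3=T x4=F
  x1=T x2=F x3=F x4=F
  x1=T x2=T x3=F x4=F
That's 3 in total.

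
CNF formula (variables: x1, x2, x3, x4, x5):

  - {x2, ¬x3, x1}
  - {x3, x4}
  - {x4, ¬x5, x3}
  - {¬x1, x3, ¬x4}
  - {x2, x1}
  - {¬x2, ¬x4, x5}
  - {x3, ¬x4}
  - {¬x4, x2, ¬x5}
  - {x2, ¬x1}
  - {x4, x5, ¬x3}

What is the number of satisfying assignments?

Satisfying assignments:
  x1=0 x2=1 x3=1 x4=0 x5=1
  x1=0 x2=1 x3=1 x4=1 x5=1
  x1=1 x2=1 x3=1 x4=0 x5=1
  x1=1 x2=1 x3=1 x4=1 x5=1
Count: 4.

4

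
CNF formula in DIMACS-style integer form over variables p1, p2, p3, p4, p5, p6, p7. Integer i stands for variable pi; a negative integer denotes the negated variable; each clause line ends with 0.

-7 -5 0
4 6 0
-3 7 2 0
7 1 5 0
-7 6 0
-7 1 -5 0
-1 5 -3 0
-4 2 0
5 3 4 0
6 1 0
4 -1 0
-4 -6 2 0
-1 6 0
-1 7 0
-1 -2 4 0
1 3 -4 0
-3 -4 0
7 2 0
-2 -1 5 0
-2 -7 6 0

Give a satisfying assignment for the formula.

p1=False, p2=True, p3=False, p4=False, p5=True, p6=True, p7=False

Check each clause:
  1. (¬p7 ∨ ¬p5) — ¬p7 is true.
  2. (p4 ∨ p6) — p6 is true.
  3. (p7 ∨ p2 ∨ ¬p3) — p2 is true.
  4. (p7 ∨ p1 ∨ p5) — p5 is true.
  5. (p6 ∨ ¬p7) — ¬p7 is true.
  6. (¬p5 ∨ ¬p7 ∨ p1) — ¬p7 is true.
  7. (p5 ∨ ¬p3 ∨ ¬p1) — p5 is true.
  8. (¬p4 ∨ p2) — p2 is true.
  9. (p5 ∨ p3 ∨ p4) — p5 is true.
  10. (p6 ∨ p1) — p6 is true.
  11. (¬p1 ∨ p4) — ¬p1 is true.
  12. (¬p4 ∨ p2 ∨ ¬p6) — p2 is true.
  13. (¬p1 ∨ p6) — ¬p1 is true.
  14. (¬p1 ∨ p7) — ¬p1 is true.
  15. (¬p1 ∨ ¬p2 ∨ p4) — ¬p1 is true.
  16. (p3 ∨ ¬p4 ∨ p1) — ¬p4 is true.
  17. (¬p3 ∨ ¬p4) — ¬p4 is true.
  18. (p2 ∨ p7) — p2 is true.
  19. (¬p2 ∨ ¬p1 ∨ p5) — p5 is true.
  20. (p6 ∨ ¬p7 ∨ ¬p2) — ¬p7 is true.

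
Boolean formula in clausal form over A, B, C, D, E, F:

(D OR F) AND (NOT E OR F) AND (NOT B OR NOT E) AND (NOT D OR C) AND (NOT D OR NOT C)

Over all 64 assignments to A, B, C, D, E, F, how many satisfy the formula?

12

Split on D, then C.
  D=1, C=1: a clause becomes empty — 0.
  D=1, C=0: a clause becomes empty — 0.
  D=0, C=1: A free; 3 ways for (B,E,F) × 2^1 = 6.
  D=0, C=0: A free; 3 ways for (B,E,F) × 2^1 = 6.
Total: 0 + 0 + 6 + 6 = 12.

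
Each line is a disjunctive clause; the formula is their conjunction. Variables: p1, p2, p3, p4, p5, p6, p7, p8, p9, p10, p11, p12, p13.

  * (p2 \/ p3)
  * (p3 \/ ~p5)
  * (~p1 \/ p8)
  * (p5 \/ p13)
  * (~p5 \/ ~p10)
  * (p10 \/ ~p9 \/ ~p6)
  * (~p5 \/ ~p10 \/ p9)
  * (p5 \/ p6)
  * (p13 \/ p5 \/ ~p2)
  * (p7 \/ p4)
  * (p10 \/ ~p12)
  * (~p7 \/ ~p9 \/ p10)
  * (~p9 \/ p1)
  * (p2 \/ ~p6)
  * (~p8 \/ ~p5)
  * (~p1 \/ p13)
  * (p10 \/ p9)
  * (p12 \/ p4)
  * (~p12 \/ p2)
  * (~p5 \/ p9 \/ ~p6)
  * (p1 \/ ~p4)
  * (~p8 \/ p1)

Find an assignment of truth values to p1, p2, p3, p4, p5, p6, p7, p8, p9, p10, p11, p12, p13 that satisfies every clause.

p1 = T  p2 = T  p3 = F  p4 = T  p5 = F  p6 = T  p7 = F  p8 = T  p9 = F  p10 = T  p11 = F  p12 = T  p13 = T

Pure literal: p13 appears only positively; assign p13 = True.
Branch on p1: take p1 = True.
  then p8 is forced to True.
  then p5 is forced to False.
  then p6 is forced to True.
  then p2 is forced to True.
Try p4 = True.
Set p7 = False and propagate.
The remaining clauses are satisfied by p3 = False, p9 = False, p10 = True, p11 = False, p12 = True.
Every clause has at least one true literal under this assignment.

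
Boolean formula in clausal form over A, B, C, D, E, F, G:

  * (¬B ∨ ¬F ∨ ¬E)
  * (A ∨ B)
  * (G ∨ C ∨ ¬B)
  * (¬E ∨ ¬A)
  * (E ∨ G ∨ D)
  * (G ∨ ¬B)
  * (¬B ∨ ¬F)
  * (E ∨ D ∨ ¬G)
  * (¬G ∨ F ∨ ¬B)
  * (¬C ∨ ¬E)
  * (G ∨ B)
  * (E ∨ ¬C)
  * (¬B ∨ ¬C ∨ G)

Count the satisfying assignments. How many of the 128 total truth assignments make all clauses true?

2

The models are:
  A=T B=F C=F D=T E=F F=F G=T
  A=T B=F C=F D=T E=F F=T G=T
That's 2 in total.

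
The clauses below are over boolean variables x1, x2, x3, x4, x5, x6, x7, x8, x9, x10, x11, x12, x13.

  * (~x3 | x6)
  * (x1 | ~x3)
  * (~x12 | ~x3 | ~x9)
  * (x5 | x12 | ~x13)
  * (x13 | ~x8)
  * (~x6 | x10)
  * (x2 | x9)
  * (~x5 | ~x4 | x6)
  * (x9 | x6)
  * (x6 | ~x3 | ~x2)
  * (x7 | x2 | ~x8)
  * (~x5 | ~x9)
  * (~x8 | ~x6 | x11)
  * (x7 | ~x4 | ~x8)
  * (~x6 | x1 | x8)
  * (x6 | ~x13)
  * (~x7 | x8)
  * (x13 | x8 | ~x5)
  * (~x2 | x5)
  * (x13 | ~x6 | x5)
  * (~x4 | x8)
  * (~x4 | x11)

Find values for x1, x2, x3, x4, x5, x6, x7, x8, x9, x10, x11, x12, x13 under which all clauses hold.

x1=F, x2=T, x3=F, x4=T, x5=T, x6=T, x7=T, x8=T, x9=F, x10=T, x11=T, x12=F, x13=T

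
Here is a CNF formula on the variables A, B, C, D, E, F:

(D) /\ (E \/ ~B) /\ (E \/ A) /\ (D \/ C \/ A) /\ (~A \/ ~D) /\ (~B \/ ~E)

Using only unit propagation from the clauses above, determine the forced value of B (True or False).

False

(D) is a unit clause: D = True.
From (~A \/ ~D) and D = True: A = False.
(E \/ A) with A = False leaves only E, so E = True.
(~E \/ ~B) with E = True leaves only ~B, so B = False.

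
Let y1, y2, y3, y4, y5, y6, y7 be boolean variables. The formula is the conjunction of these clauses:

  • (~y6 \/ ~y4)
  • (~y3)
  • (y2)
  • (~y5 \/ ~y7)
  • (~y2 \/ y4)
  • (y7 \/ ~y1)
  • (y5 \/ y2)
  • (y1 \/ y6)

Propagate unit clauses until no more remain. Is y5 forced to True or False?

False

(~y3) is a unit clause: y3 = False.
(y2) is a unit clause: y2 = True.
In (y4 \/ ~y2), ~y2 is now false; y4 must hold, so y4 = True.
(~y6 \/ ~y4): since y4 = True, the clause reduces to (~y6). y6 = False.
From (y1 \/ y6) and y6 = False: y1 = True.
In (~y1 \/ y7), ~y1 is now false; y7 must hold, so y7 = True.
In (~y7 \/ ~y5), ~y7 is now false; ~y5 must hold, so y5 = False.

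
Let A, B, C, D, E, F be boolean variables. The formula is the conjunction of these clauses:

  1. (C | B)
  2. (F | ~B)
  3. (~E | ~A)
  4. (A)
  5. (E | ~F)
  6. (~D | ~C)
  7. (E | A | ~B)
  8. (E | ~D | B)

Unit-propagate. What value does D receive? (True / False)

False

Unit clause (A) sets A = True.
(~A | ~E): since A = True, the clause reduces to (~E). E = False.
(E | ~F) with E = False leaves only ~F, so F = False.
From (~B | F) and F = False: B = False.
From (C | B) and B = False: C = True.
(~D | ~C): since C = True, the clause reduces to (~D). D = False.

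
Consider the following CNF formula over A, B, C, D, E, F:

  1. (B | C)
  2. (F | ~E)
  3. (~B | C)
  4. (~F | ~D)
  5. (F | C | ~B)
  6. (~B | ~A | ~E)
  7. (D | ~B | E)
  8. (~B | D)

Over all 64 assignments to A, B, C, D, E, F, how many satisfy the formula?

10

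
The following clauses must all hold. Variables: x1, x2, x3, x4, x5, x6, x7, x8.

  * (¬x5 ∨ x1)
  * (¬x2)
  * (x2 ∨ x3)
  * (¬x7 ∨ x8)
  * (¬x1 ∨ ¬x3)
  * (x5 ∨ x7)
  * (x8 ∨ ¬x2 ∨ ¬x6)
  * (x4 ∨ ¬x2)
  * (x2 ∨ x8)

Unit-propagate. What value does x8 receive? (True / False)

(¬x2) stands alone — x2 = False.
In (x3 ∨ x2), x2 is now false; x3 must hold, so x3 = True.
In (¬x1 ∨ ¬x3), ¬x3 is now false; ¬x1 must hold, so x1 = False.
(¬x5 ∨ x1): since x1 = False, the clause reduces to (¬x5). x5 = False.
(x5 ∨ x7): since x5 = False, the clause reduces to (x7). x7 = True.
In (¬x7 ∨ x8), ¬x7 is now false; x8 must hold, so x8 = True.

True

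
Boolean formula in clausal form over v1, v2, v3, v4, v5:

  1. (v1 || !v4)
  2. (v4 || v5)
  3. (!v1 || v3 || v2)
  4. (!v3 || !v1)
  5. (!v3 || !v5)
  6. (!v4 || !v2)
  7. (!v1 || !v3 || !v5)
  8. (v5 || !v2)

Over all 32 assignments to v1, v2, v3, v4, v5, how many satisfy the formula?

3

Satisfying assignments:
  v1=F v2=F v3=F v4=F v5=T
  v1=F v2=T v3=F v4=F v5=T
  v1=T v2=T v3=F v4=F v5=T
Count: 3.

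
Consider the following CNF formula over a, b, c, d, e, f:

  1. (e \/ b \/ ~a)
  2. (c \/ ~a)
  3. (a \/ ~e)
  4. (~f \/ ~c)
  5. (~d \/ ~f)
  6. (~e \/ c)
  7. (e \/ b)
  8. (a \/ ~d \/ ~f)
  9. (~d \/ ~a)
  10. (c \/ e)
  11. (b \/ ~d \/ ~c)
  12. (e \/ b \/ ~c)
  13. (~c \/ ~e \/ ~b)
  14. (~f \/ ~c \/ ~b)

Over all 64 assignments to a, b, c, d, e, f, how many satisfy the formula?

4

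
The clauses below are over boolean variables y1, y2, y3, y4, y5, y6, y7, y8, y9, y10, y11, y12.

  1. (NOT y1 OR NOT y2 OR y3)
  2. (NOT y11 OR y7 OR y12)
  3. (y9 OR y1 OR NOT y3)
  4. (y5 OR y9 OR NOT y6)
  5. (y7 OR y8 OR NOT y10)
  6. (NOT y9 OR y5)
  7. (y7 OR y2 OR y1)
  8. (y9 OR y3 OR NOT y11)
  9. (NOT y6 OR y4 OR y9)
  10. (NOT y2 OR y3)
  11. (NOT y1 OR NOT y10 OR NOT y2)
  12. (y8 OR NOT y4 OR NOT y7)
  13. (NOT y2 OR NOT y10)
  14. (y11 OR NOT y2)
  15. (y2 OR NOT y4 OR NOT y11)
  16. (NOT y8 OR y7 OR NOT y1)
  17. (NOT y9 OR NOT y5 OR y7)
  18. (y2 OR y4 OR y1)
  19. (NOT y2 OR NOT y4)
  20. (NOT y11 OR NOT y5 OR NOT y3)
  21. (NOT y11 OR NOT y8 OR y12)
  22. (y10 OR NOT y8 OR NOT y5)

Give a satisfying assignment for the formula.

y1=True  y2=False  y3=False  y4=True  y5=True  y6=True  y7=False  y8=False  y9=False  y10=False  y11=False  y12=False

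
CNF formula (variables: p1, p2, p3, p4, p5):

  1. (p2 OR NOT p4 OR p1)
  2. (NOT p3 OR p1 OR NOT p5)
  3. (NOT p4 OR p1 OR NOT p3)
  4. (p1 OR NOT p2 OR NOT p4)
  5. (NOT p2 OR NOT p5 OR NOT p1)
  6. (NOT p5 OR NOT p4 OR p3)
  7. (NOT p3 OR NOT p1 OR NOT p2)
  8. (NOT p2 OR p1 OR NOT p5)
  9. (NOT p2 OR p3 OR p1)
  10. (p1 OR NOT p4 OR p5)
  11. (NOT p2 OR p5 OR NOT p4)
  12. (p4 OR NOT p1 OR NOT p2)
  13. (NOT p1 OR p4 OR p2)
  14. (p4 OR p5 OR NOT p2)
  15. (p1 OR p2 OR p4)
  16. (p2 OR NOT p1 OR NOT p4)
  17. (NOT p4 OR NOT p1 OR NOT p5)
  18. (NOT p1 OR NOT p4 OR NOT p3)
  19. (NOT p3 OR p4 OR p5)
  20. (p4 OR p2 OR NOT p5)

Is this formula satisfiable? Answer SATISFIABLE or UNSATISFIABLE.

UNSATISFIABLE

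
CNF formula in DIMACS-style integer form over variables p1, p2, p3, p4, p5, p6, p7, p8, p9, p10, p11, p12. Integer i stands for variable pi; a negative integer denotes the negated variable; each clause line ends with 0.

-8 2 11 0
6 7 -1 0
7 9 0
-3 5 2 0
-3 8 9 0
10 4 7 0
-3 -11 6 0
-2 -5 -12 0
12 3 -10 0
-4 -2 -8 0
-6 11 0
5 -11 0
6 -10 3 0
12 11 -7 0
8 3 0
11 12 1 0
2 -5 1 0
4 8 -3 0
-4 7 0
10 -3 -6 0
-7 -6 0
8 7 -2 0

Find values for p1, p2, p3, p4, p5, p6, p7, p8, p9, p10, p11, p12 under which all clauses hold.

p1=True, p2=False, p3=True, p4=False, p5=True, p6=True, p7=False, p8=True, p9=True, p10=True, p11=True, p12=True

Pure literal: p9 appears only positively; assign p9 = True.
Branch on p1: take p1 = True.
Branch on p2: take p2 = False.
For the remaining variables, p3 = True, p4 = False, p5 = True, p6 = True, p7 = False, p8 = True, p10 = True, p11 = True, p12 = True works.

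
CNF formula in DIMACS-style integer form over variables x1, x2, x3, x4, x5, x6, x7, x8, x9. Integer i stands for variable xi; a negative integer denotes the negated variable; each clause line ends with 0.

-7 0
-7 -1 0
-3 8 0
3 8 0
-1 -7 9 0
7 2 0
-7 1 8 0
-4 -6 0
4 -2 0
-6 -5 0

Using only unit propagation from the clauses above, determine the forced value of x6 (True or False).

False

(¬x7) stands alone — x7 = False.
(x2 ∨ x7): since x7 = False, the clause reduces to (x2). x2 = True.
(¬x2 ∨ x4): since x2 = True, the clause reduces to (x4). x4 = True.
In (¬x6 ∨ ¬x4), ¬x4 is now false; ¬x6 must hold, so x6 = False.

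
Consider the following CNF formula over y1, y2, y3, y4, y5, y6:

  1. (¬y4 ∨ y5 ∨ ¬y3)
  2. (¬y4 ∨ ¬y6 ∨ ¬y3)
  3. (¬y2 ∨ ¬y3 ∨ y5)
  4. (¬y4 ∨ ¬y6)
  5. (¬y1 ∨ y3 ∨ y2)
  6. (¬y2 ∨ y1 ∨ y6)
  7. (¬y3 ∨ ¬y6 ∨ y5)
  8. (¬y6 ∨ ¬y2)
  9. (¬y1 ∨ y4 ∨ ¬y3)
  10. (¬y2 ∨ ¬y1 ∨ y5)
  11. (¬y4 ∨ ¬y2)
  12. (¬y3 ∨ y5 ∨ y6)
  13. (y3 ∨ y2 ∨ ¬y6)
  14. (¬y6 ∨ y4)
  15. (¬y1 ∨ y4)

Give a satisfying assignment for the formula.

y1 = True  y2 = False  y3 = True  y4 = True  y5 = True  y6 = False

y5 occurs only positively in the remaining clauses — set y5 = True.
Try y1 = True.
  then y4 is forced to True.
  then y6 is forced to False.
  then y2 is forced to False.
  then y3 is forced to True.
Check each clause:
  1. (¬y3 ∨ ¬y4 ∨ y5) — y5 is true.
  2. (¬y6 ∨ ¬y3 ∨ ¬y4) — ¬y6 is true.
  3. (y5 ∨ ¬y3 ∨ ¬y2) — y5 is true.
  4. (¬y4 ∨ ¬y6) — ¬y6 is true.
  5. (¬y1 ∨ y2 ∨ y3) — y3 is true.
  6. (y6 ∨ y1 ∨ ¬y2) — y1 is true.
  7. (¬y6 ∨ ¬y3 ∨ y5) — ¬y6 is true.
  8. (¬y2 ∨ ¬y6) — ¬y6 is true.
  9. (¬y3 ∨ y4 ∨ ¬y1) — y4 is true.
  10. (¬y2 ∨ y5 ∨ ¬y1) — y5 is true.
  11. (¬y4 ∨ ¬y2) — ¬y2 is true.
  12. (y5 ∨ y6 ∨ ¬y3) — y5 is true.
  13. (y3 ∨ ¬y6 ∨ y2) — ¬y6 is true.
  14. (¬y6 ∨ y4) — ¬y6 is true.
  15. (y4 ∨ ¬y1) — y4 is true.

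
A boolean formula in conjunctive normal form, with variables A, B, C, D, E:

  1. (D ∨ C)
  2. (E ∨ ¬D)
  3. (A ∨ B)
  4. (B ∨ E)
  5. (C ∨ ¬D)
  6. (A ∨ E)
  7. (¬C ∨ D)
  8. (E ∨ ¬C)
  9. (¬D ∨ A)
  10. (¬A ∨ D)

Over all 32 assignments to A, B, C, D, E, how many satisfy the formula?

2

The models are:
  A=1 B=0 C=1 D=1 E=1
  A=1 B=1 C=1 D=1 E=1
That's 2 in total.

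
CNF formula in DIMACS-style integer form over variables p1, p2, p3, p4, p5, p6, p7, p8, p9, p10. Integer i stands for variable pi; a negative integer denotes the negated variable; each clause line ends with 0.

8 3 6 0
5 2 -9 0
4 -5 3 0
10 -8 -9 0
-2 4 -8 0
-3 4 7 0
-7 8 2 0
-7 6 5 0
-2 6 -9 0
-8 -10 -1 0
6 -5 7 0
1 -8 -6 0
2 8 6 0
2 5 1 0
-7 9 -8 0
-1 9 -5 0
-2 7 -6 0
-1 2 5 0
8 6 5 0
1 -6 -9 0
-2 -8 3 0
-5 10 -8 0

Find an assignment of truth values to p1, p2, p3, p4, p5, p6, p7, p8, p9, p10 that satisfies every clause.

p4 occurs only positively in the remaining clauses — set p4 = True.
Branch on p1: take p1 = True.
Set p2 = True and propagate.
Branch on p3: take p3 = False.
  then p8 is forced to False.
  then p6 is forced to True.
  then p7 is forced to True.
The remaining clauses are satisfied by p5 = False, p9 = True, p10 = True.
Every clause has at least one true literal under this assignment.

p1=True, p2=True, p3=False, p4=True, p5=False, p6=True, p7=True, p8=False, p9=True, p10=True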